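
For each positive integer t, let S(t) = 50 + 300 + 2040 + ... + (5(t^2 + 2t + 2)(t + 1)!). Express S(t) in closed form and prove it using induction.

We claim S(t) = (5t + 5)(t + 2)! - 10 for all t ≥ 1.
When t = 1: S(1) = 50, and the closed form gives 50. They agree.
Suppose the result is true for t = i, so S(i) = (5i + 5)(i + 2)! - 10.
Then S(i+1) = S(i) + (5(i^2 + 4i + 5)(i + 2)!) = ((5i + 5)(i + 2)! - 10) + (5(i^2 + 4i + 5)(i + 2)!).
Simplifying, S(i+1) = (5(i+1) + 5)((i+1) + 2)! - 10,
which is the closed form with t = i+1.
Hence, by induction on t, the claim holds for every t ≥ 1.

S(t) = (5t + 5)(t + 2)! - 10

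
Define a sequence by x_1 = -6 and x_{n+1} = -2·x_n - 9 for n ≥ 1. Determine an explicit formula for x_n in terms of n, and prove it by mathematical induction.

x_n = -3(-2)^(n - 1) - 3

Computing the first terms: x_1 = -6, x_2 = 3, x_3 = -15. This suggests x_n = -3(-2)^(n - 1) - 3.
Base case (n = 1): the formula gives -6 = -6 = x_1.
Inductive step: assume the claim holds for n = p, so x_p = -3(-2)^(p - 1) - 3.
Then x_{p+1} = -2·x_p - 9 = -2·(-3(-2)^(p - 1) - 3) - 9 = -3(-2)^p - 3 = -3(-2)^((p+1) - 1) - 3,
which is the claimed formula at n = p+1.
This completes the induction.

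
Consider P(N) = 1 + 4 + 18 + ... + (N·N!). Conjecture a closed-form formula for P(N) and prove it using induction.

We claim P(N) = (N + 1)! - 1 for all N ≥ 1.
When N = 1: P(1) = 1, and the closed form gives 1. They agree.
For the inductive step, assume it holds for an arbitrary k ≥ 1, so P(k) = (k + 1)! - 1.
Then P(k+1) = P(k) + ((k + 1)(k + 1)!) = ((k + 1)! - 1) + ((k + 1)(k + 1)!).
Simplifying, P(k+1) = ((k+1) + 1)! - 1,
which is the closed form with N = k+1.
By the principle of mathematical induction, the result holds for all N ≥ 1.

P(N) = (N + 1)! - 1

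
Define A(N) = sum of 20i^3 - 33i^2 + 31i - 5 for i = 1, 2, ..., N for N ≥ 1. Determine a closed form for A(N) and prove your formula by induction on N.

We claim A(N) = N(5N^3 - N^2 + 4N + 5) for all N ≥ 1.
For the base case N = 1: A(1) = 13, and the closed form gives 13. They agree.
Inductive step: suppose the statement holds for some i ≥ 1, so A(i) = i(5i^3 - i^2 + 4i + 5).
Then A(i+1) = A(i) + (20i^3 + 27i^2 + 25i + 13) = (i(5i^3 - i^2 + 4i + 5)) + (20i^3 + 27i^2 + 25i + 13).
Simplifying, A(i+1) = (i + 1)(5i^3 + 14i^2 + 17i + 13) = (i+1)(5(i+1)^3 - (i+1)^2 + 4(i+1) + 5),
which is the closed form with N = i+1.
By the principle of mathematical induction, the result holds for all N ≥ 1.

A(N) = N(5N^3 - N^2 + 4N + 5)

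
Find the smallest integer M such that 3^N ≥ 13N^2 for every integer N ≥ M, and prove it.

At N = 5: 243 < 325, so the inequality fails and M ≥ 6. We prove 3^N ≥ 13N^2 for all N ≥ 6.
Base case (N = 6): 3^N = 729 and 13N^2 = 468, so 729 ≥ 468.
Inductive step: assume the claim holds for N = j, so 3^j ≥ 13j^2.
Then 3^(j + 1) = 3·(3^j) ≥ 3·(13j^2).
Also, for j ≥ 6 we have 3·(13j^2) ≥ 13(j+1)^2, since 3 ≥ (1 + 1/j)^2 for all j ≥ 6.
Combining, 3^(j + 1) ≥ 13(j+1)^2.
By induction, the statement is established for all N ≥ 6.
Hence the smallest such M is 6.

M = 6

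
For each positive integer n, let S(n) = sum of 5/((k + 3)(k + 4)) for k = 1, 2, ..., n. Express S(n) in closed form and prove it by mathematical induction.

S(n) = 5n/(4(n + 4))

We claim S(n) = 5n/(4(n + 4)) for all n ≥ 1.
For the base case n = 1: S(1) = 1/4, and the closed form gives 1/4. They agree.
Inductive step: assume the claim holds for n = k, so S(k) = 5k/(4(k + 4)).
Then S(k+1) = S(k) + (5/((k + 4)(k + 5))) = (5k/(4(k + 4))) + (5/((k + 4)(k + 5))).
Simplifying, S(k+1) = 5(k + 1)/(4(k + 5)) = 5(k+1)/(4((k+1) + 4)),
which is the closed form with n = k+1.
Hence, by induction on n, the claim holds for every n ≥ 1.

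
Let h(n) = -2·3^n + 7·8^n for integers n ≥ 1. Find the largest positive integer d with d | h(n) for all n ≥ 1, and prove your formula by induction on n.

Computing the first values: h(1) = 50 and h(2) = 430; gcd(50, 430) = 10, so d ≤ 10.
We prove 10 | -2·3^n + 7·8^n for all n ≥ 1 by induction on n.
When n = 1: h(1) = 50 = 10·(5), so 10 | h(1).
Suppose the result is true for n = m, i.e. 10 | h(m). Then
h(m+1) − 8·h(m) = (-2·3^(m+1) + 7·8^(m+1)) − 8·(-2·3^m + 7·8^m) = (-2)·3^m·(3 − 8) = (10)·3^m. Since 10 | h(m) by the inductive hypothesis, 10 | 8·h(m); and 10 | 10 since 10 = 10·1. Therefore 10 | h(m+1).
By the principle of mathematical induction, the result holds for all n ≥ 1.
Therefore the largest such d is 10.

d = 10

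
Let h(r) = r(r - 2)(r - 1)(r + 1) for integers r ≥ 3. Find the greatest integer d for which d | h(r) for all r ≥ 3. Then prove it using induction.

d = 24

Computing the first values: h(3) = 24 and h(4) = 120; gcd(24, 120) = 24, so d ≤ 24.
We prove 24 | r(r - 2)(r - 1)(r + 1) for all r ≥ 3 by induction on r.
Base step (r = 3): h(3) = 24 = 24·(1), so 24 | h(3).
Inductive step: assume the claim holds for r = j, i.e. 24 | h(j). Then
h(j+1) − h(j) = (j-1)·j·(j+1)·(j+2) − (j-2)·(j-1)·j·(j+1) = (j-1)·j·(j+1)·[(j+2) − (j-2)] = 4·(j-1)·j·(j+1). The product of 3 consecutive integers is divisible by (3)! = 6, so h(j+1) − h(j) is divisible by 4·6 = 24. By the inductive hypothesis 24 | h(j), hence 24 | h(j+1).
By the principle of mathematical induction, the result holds for all r ≥ 3.
Therefore the largest such d is 24.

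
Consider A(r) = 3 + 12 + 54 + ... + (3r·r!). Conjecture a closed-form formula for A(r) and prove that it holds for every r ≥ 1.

We claim A(r) = 3(r + 1)! - 3 for all r ≥ 1.
For the base case r = 1: A(1) = 3, and the closed form gives 3. They agree.
Suppose the result is true for r = m, so A(m) = 3(m + 1)! - 3.
Then A(m+1) = A(m) + (3(m + 1)(m + 1)!) = (3(m + 1)! - 3) + (3(m + 1)(m + 1)!).
Simplifying, A(m+1) = 3((m+1) + 1)! - 3,
which is the closed form with r = m+1.
Hence, by induction on r, the claim holds for every r ≥ 1.

A(r) = 3(r + 1)! - 3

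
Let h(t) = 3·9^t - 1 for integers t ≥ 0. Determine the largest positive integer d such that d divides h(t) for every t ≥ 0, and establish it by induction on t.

d = 2

Computing the first values: h(0) = 2 and h(1) = 26; gcd(2, 26) = 2, so d ≤ 2.
We prove 2 | 3·9^t - 1 for all t ≥ 0 by induction on t.
When t = 0: h(0) = 2 = 2·(1), so 2 | h(0).
Inductive step: suppose the statement holds for some r ≥ 0, i.e. 2 | h(r). Then
h(r+1) = 3·9^(r+1) - 1 = 9·(3·9^r - 1) + 8 = 9·h(r) + 8. The first term is divisible by 2 by the inductive hypothesis, and 8 is divisible by 2. Hence 2 | h(r+1).
By the principle of mathematical induction, the result holds for all t ≥ 0.
Therefore the largest such d is 2.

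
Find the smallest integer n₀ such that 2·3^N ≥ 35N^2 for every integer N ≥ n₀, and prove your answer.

n₀ = 6

At N = 5: 486 < 875, so the inequality fails and n₀ ≥ 6. We prove 2·3^N ≥ 35N^2 for all N ≥ 6.
When N = 6: 2·3^N = 1458 and 35N^2 = 1260, so 1458 ≥ 1260.
Suppose the result is true for N = r, so 2·3^r ≥ 35r^2.
Then 2·3^(r + 1) = 3·(2·3^r) ≥ 3·(35r^2).
Also, for r ≥ 6 we have 3·(35r^2) ≥ 35(r+1)^2, since 3 ≥ (1 + 1/r)^2 for all r ≥ 6.
Combining, 2·3^(r + 1) ≥ 35(r+1)^2.
Hence, by induction on N, the claim holds for every N ≥ 6.
Hence the smallest such n₀ is 6.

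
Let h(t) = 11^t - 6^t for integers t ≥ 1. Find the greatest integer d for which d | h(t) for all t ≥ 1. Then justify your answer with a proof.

d = 5

Computing the first values: h(1) = 5 and h(2) = 85; gcd(5, 85) = 5, so d ≤ 5.
We prove 5 | 11^t - 6^t for all t ≥ 1 by induction on t.
Base step (t = 1): h(1) = 5 = 5·(1), so 5 | h(1).
For the inductive step, assume it holds for an arbitrary i ≥ 1, i.e. 5 | h(i). Then
11^{i+1} − 6^{i+1} = 11·11^i − 6·6^i = 11·(11^i − 6^i) + (5)·6^i. The first term is divisible by 5 by the inductive hypothesis, and the second term (5)·6^i is divisible by 5 since 5 | 5. Hence 5 | h(i+1).
Hence, by induction on t, the claim holds for every t ≥ 1.
Therefore the largest such d is 5.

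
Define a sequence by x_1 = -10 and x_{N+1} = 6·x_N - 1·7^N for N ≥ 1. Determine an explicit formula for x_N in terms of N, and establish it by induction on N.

Computing the first terms: x_1 = -10, x_2 = -67, x_3 = -451. This suggests x_N = -3·6^(N - 1) - 7^N.
Base case (N = 1): the formula gives -10 = -10 = x_1.
Inductive step: assume the claim holds for N = k, so x_k = -3·6^(k - 1) - 7^k.
Then x_{k+1} = 6·x_k - 1·7^k = 6·(-3·6^(k - 1) - 7^k) - 1·7^k = -3·6^k - 7^(k + 1) = -3·6^((k+1) - 1) - 7^(k+1),
which is the claimed formula at N = k+1.
This completes the induction.

x_N = -3·6^(N - 1) - 7^N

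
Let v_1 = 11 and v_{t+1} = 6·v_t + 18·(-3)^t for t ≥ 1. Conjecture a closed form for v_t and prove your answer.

v_t = -2(-3)^t + 5·6^(t - 1)

Computing the first terms: v_1 = 11, v_2 = 12, v_3 = 234. This suggests v_t = -2(-3)^t + 5·6^(t - 1).
Base case (t = 1): the formula gives 11 = 11 = v_1.
Inductive step: assume the claim holds for t = j, so v_j = -2(-3)^j + 5·6^(j - 1).
Then v_{j+1} = 6·v_j + 18·(-3)^j = 6·(-2(-3)^j + 5·6^(j - 1)) + 18·(-3)^j = -2(-3)^(j + 1) + 5·6^j = -2(-3)^(j+1) + 5·6^((j+1) - 1),
which is the claimed formula at t = j+1.
By the principle of mathematical induction, the result holds for all t ≥ 1.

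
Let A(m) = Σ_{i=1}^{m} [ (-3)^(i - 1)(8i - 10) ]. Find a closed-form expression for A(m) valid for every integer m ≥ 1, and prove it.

A(m) = 2(-3)^m(-m + 1) - 2

We claim A(m) = 2(-3)^m(-m + 1) - 2 for all m ≥ 1.
Base case (m = 1): A(1) = -2, and the closed form gives -2. They agree.
Inductive step: assume the claim holds for m = i, so A(i) = 2(-3)^i(-i + 1) - 2.
Then A(i+1) = A(i) + ((-3)^i(8i - 2)) = (2(-3)^i(-i + 1) - 2) + ((-3)^i(8i - 2)).
Simplifying, A(i+1) = 6(-3)^i·i - 2 = 2(-3)^(i+1)(-(i+1) + 1) - 2,
which is the closed form with m = i+1.
This completes the induction.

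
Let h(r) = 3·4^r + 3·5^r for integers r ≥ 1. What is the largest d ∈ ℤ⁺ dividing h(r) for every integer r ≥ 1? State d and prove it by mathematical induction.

d = 3

Computing the first values: h(1) = 27 and h(2) = 123; gcd(27, 123) = 3, so d ≤ 3.
We prove 3 | 3·4^r + 3·5^r for all r ≥ 1 by induction on r.
Base case (r = 1): h(1) = 27 = 3·(9), so 3 | h(1).
Inductive step: suppose the statement holds for some k ≥ 1, i.e. 3 | h(k). Then
h(k+1) − 5·h(k) = (3·4^(k+1) + 3·5^(k+1)) − 5·(3·4^k + 3·5^k) = (3)·4^k·(4 − 5) = (-3)·4^k. Since 3 | h(k) by the inductive hypothesis, 3 | 5·h(k); and 3 | -3 since -3 = 3·-1. Therefore 3 | h(k+1).
By induction, the statement is established for all r ≥ 1.
Therefore the largest such d is 3.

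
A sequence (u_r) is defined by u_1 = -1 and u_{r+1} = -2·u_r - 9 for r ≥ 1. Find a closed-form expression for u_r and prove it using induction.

Computing the first terms: u_1 = -1, u_2 = -7, u_3 = 5. This suggests u_r = -(-2)^r - 3.
When r = 1: the formula gives -1 = -1 = u_1.
Inductive step: assume the claim holds for r = m, so u_m = -(-2)^m - 3.
Then u_{m+1} = -2·u_m - 9 = -2·(-(-2)^m - 3) - 9 = -(-2)^(m + 1) - 3,
which is the claimed formula at r = m+1.
By induction, the statement is established for all r ≥ 1.

u_r = -(-2)^r - 3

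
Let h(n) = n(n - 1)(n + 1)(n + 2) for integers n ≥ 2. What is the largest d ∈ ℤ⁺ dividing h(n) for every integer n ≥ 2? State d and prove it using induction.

Computing the first values: h(2) = 24 and h(3) = 120; gcd(24, 120) = 24, so d ≤ 24.
We prove 24 | n(n - 1)(n + 1)(n + 2) for all n ≥ 2 by induction on n.
For the base case n = 2: h(2) = 24 = 24·(1), so 24 | h(2).
Inductive step: suppose the statement holds for some r ≥ 2, i.e. 24 | h(r). Then
h(r+1) − h(r) = r·(r+1)·(r+2)·(r+3) − (r-1)·r·(r+1)·(r+2) = r·(r+1)·(r+2)·[(r+3) − (r-1)] = 4·r·(r+1)·(r+2). The product of 3 consecutive integers is divisible by (3)! = 6, so h(r+1) − h(r) is divisible by 4·6 = 24. By the inductive hypothesis 24 | h(r), hence 24 | h(r+1).
By induction, the statement is established for all n ≥ 2.
Therefore the largest such d is 24.

d = 24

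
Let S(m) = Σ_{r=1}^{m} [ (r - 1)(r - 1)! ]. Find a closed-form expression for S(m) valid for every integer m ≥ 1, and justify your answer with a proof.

We claim S(m) = m! - 1 for all m ≥ 1.
Base case (m = 1): S(1) = 0, and the closed form gives 0. They agree.
Suppose the result is true for m = r, so S(r) = r! - 1.
Then S(r+1) = S(r) + (r·r!) = (r! - 1) + (r·r!).
Simplifying, S(r+1) = (r+1)! - 1,
which is the closed form with m = r+1.
Hence, by induction on m, the claim holds for every m ≥ 1.

S(m) = m! - 1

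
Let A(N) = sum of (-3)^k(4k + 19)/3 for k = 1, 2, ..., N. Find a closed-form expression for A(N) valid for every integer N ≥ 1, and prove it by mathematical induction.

We claim A(N) = (-3)^N(N + 5) - 5 for all N ≥ 1.
Base case (N = 1): A(1) = -23, and the closed form gives -23. They agree.
Suppose the result is true for N = k, so A(k) = (-3)^k(k + 5) - 5.
Then A(k+1) = A(k) + ((-3)^k(-4k - 23)) = ((-3)^k(k + 5) - 5) + ((-3)^k(-4k - 23)).
Simplifying, A(k+1) = -3(-3)^k·k - 18(-3)^k - 5 = (-3)^(k+1)((k+1) + 5) - 5,
which is the closed form with N = k+1.
By the principle of mathematical induction, the result holds for all N ≥ 1.

A(N) = (-3)^N(N + 5) - 5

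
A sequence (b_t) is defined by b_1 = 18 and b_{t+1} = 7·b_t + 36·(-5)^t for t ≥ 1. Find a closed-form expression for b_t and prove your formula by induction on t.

b_t = -3(-5)^t + 3·7^(t - 1)

Computing the first terms: b_1 = 18, b_2 = -54, b_3 = 522. This suggests b_t = -3(-5)^t + 3·7^(t - 1).
Base step (t = 1): the formula gives 18 = 18 = b_1.
For the inductive step, assume it holds for an arbitrary p ≥ 1, so b_p = -3(-5)^p + 3·7^(p - 1).
Then b_{p+1} = 7·b_p + 36·(-5)^p = 7·(-3(-5)^p + 3·7^(p - 1)) + 36·(-5)^p = -3(-5)^(p + 1) + 3·7^p = -3(-5)^(p+1) + 3·7^((p+1) - 1),
which is the claimed formula at t = p+1.
By induction, the statement is established for all t ≥ 1.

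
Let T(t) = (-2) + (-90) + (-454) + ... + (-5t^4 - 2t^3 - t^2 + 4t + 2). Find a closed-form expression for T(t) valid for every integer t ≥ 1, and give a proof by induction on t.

T(t) = -t(t^4 + 3t^3 + 3t^2 - t - 4)

We claim T(t) = -t(t^4 + 3t^3 + 3t^2 - t - 4) for all t ≥ 1.
Base step (t = 1): T(1) = -2, and the closed form gives -2. They agree.
Inductive step: suppose the statement holds for some r ≥ 1, so T(r) = r(-r^4 - 3r^3 - 3r^2 + r + 4).
Then T(r+1) = T(r) + (-5r^4 - 22r^3 - 37r^2 - 24r - 2) = (r(-r^4 - 3r^3 - 3r^2 + r + 4)) + (-5r^4 - 22r^3 - 37r^2 - 24r - 2).
Simplifying, T(r+1) = -(r + 1)(r^4 + 7r^3 + 18r^2 + 18r + 2) = -(r+1)((r+1)^4 + 3(r+1)^3 + 3(r+1)^2 - (r+1) - 4),
which is the closed form with t = r+1.
This completes the induction.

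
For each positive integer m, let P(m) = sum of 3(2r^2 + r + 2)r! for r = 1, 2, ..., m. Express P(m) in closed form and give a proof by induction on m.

We claim P(m) = (6m + 3)(m + 1)! - 3 for all m ≥ 1.
Base case (m = 1): P(1) = 15, and the closed form gives 15. They agree.
Inductive step: suppose the statement holds for some r ≥ 1, so P(r) = (6r + 3)(r + 1)! - 3.
Then P(r+1) = P(r) + (3(2r^2 + 5r + 5)(r + 1)!) = ((6r + 3)(r + 1)! - 3) + (3(2r^2 + 5r + 5)(r + 1)!).
Simplifying, P(r+1) = (6(r+1) + 3)((r+1) + 1)! - 3,
which is the closed form with m = r+1.
This completes the induction.

P(m) = (6m + 3)(m + 1)! - 3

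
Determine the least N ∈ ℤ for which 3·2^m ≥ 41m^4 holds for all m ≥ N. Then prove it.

N = 22

At m = 21: 6291456 < 7973721, so the inequality fails and N ≥ 22. We prove 3·2^m ≥ 41m^4 for all m ≥ 22.
Base case (m = 22): 3·2^m = 12582912 and 41m^4 = 9604496, so 12582912 ≥ 9604496.
For the inductive step, assume it holds for an arbitrary p ≥ 22, so 3·2^p ≥ 41p^4.
Then 3·2^(p + 1) = 2·(3·2^p) ≥ 2·(41p^4).
Also, for p ≥ 22 we have 2·(41p^4) ≥ 41(p+1)^4, since 2 ≥ (1 + 1/p)^4 for all p ≥ 22.
Combining, 3·2^(p + 1) ≥ 41(p+1)^4.
Hence, by induction on m, the claim holds for every m ≥ 22.
Hence the smallest such N is 22.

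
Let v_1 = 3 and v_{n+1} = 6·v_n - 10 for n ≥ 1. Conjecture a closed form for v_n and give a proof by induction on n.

Computing the first terms: v_1 = 3, v_2 = 8, v_3 = 38. This suggests v_n = 6^(n - 1) + 2.
Base case (n = 1): the formula gives 3 = 3 = v_1.
Suppose the result is true for n = k, so v_k = 6^(k - 1) + 2.
Then v_{k+1} = 6·v_k - 10 = 6·(6^(k - 1) + 2) - 10 = 6^k + 2 = 6^((k+1) - 1) + 2,
which is the claimed formula at n = k+1.
By the principle of mathematical induction, the result holds for all n ≥ 1.

v_n = 6^(n - 1) + 2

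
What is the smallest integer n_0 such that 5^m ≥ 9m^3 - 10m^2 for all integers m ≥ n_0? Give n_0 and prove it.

At m = 3: 125 < 153, so the inequality fails and n_0 ≥ 4. We prove 5^m ≥ 9m^3 - 10m^2 for all m ≥ 4.
For the base case m = 4: 5^m = 625 and 9m^3 - 10m^2 = 416, so 625 ≥ 416.
Inductive step: assume the claim holds for m = j, so 5^j ≥ 9j^3 - 10j^2.
Then 5^(j + 1) = 5·(5^j) ≥ 5·(9j^3 - 10j^2).
Also, for j ≥ 4 we have 5·(9j^3 - 10j^2) ≥ 9(j+1)^3 - 10(j+1)^2, since 5·(9j^3 - 10j^2) − (9(j+1)^3 - 10(j+1)^2) = 36j^3 - 67j^2 - 7j + 1, which is nonnegative for all j ≥ 4.
Combining, 5^(j + 1) ≥ 9(j+1)^3 - 10(j+1)^2.
By the principle of mathematical induction, the result holds for all m ≥ 4.
Hence the smallest such n_0 is 4.

n_0 = 4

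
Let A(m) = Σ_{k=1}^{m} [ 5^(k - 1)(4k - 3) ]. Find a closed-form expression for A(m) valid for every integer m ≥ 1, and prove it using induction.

A(m) = 5^m(m - 1) + 1

We claim A(m) = 5^m(m - 1) + 1 for all m ≥ 1.
For the base case m = 1: A(1) = 1, and the closed form gives 1. They agree.
Inductive step: assume the claim holds for m = k, so A(k) = 5^k(k - 1) + 1.
Then A(k+1) = A(k) + (5^k(4k + 1)) = (5^k(k - 1) + 1) + (5^k(4k + 1)).
Simplifying, A(k+1) = 5^(k + 1)k + 1 = 5^(k+1)((k+1) - 1) + 1,
which is the closed form with m = k+1.
This completes the induction.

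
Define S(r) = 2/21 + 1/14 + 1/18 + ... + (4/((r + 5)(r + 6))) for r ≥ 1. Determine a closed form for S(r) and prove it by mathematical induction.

We claim S(r) = 2r/(3(r + 6)) for all r ≥ 1.
When r = 1: S(1) = 2/21, and the closed form gives 2/21. They agree.
Inductive step: assume the claim holds for r = p, so S(p) = 2p/(3(p + 6)).
Then S(p+1) = S(p) + (4/((p + 6)(p + 7))) = (2p/(3(p + 6))) + (4/((p + 6)(p + 7))).
Simplifying, S(p+1) = 2(p + 1)/(3(p + 7)) = 2(p+1)/(3((p+1) + 6)),
which is the closed form with r = p+1.
By the principle of mathematical induction, the result holds for all r ≥ 1.

S(r) = 2r/(3(r + 6))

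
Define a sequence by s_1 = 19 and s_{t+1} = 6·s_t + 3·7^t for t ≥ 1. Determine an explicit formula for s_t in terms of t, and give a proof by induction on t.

s_t = -2·6^(t - 1) + 3·7^t

Computing the first terms: s_1 = 19, s_2 = 135, s_3 = 957. This suggests s_t = -2·6^(t - 1) + 3·7^t.
Base case (t = 1): the formula gives 19 = 19 = s_1.
Inductive step: suppose the statement holds for some r ≥ 1, so s_r = -2·6^(r - 1) + 3·7^r.
Then s_{r+1} = 6·s_r + 3·7^r = 6·(-2·6^(r - 1) + 3·7^r) + 3·7^r = -2·6^r + 3·7^(r + 1) = -2·6^((r+1) - 1) + 3·7^(r+1),
which is the claimed formula at t = r+1.
This completes the induction.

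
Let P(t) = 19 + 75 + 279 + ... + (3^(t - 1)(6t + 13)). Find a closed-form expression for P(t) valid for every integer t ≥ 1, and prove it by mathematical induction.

P(t) = 3^t(3t + 5) - 5

We claim P(t) = 3^t(3t + 5) - 5 for all t ≥ 1.
Base step (t = 1): P(1) = 19, and the closed form gives 19. They agree.
Inductive step: suppose the statement holds for some m ≥ 1, so P(m) = 3^m(3m + 5) - 5.
Then P(m+1) = P(m) + (3^m(6m + 19)) = (3^m(3m + 5) - 5) + (3^m(6m + 19)).
Simplifying, P(m+1) = 9·3^m·m + 24·3^m - 5 = 3^(m+1)(3(m+1) + 5) - 5,
which is the closed form with t = m+1.
By the principle of mathematical induction, the result holds for all t ≥ 1.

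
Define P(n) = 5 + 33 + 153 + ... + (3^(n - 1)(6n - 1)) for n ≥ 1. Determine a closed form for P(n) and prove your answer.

P(n) = 3^n(3n - 2) + 2

We claim P(n) = 3^n(3n - 2) + 2 for all n ≥ 1.
When n = 1: P(1) = 5, and the closed form gives 5. They agree.
Suppose the result is true for n = i, so P(i) = 3^i(3i - 2) + 2.
Then P(i+1) = P(i) + (3^i(6i + 5)) = (3^i(3i - 2) + 2) + (3^i(6i + 5)).
Simplifying, P(i+1) = 3^(i + 1) + 3^(i + 2)i + 2 = 3^(i+1)(3(i+1) - 2) + 2,
which is the closed form with n = i+1.
Hence, by induction on n, the claim holds for every n ≥ 1.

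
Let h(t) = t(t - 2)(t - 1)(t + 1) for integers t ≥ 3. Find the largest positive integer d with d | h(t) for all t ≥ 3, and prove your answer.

d = 24

Computing the first values: h(3) = 24 and h(4) = 120; gcd(24, 120) = 24, so d ≤ 24.
We prove 24 | t(t - 2)(t - 1)(t + 1) for all t ≥ 3 by induction on t.
Base step (t = 3): h(3) = 24 = 24·(1), so 24 | h(3).
Inductive step: suppose the statement holds for some m ≥ 3, i.e. 24 | h(m). Then
h(m+1) − h(m) = (m-1)·m·(m+1)·(m+2) − (m-2)·(m-1)·m·(m+1) = (m-1)·m·(m+1)·[(m+2) − (m-2)] = 4·(m-1)·m·(m+1). The product of 3 consecutive integers is divisible by (3)! = 6, so h(m+1) − h(m) is divisible by 4·6 = 24. By the inductive hypothesis 24 | h(m), hence 24 | h(m+1).
By induction, the statement is established for all t ≥ 3.
Therefore the largest such d is 24.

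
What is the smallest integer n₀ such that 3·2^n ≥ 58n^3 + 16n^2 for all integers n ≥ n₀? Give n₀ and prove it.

At n = 16: 196608 < 241664, so the inequality fails and n₀ ≥ 17. We prove 3·2^n ≥ 58n^3 + 16n^2 for all n ≥ 17.
When n = 17: 3·2^n = 393216 and 58n^3 + 16n^2 = 289578, so 393216 ≥ 289578.
For the inductive step, assume it holds for an arbitrary m ≥ 17, so 3·2^m ≥ 58m^3 + 16m^2.
Then 3·2^(m + 1) = 2·(3·2^m) ≥ 2·(58m^3 + 16m^2).
Also, for m ≥ 17 we have 2·(58m^3 + 16m^2) ≥ 58(m+1)^3 + 16(m+1)^2, since 2·(58m^3 + 16m^2) − (58(m+1)^3 + 16(m+1)^2) = 58m^3 - 158m^2 - 206m - 74, which is nonnegative for all m ≥ 17.
Combining, 3·2^(m + 1) ≥ 58(m+1)^3 + 16(m+1)^2.
By induction, the statement is established for all n ≥ 17.
Hence the smallest such n₀ is 17.

n₀ = 17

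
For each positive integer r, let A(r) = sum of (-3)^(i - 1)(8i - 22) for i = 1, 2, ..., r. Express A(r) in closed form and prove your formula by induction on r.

A(r) = (-3)^r(-2r + 5) - 5

We claim A(r) = (-3)^r(-2r + 5) - 5 for all r ≥ 1.
Base step (r = 1): A(1) = -14, and the closed form gives -14. They agree.
Inductive step: assume the claim holds for r = i, so A(i) = (-3)^i(-2i + 5) - 5.
Then A(i+1) = A(i) + ((-3)^i(8i - 14)) = ((-3)^i(-2i + 5) - 5) + ((-3)^i(8i - 14)).
Simplifying, A(i+1) = 6(-3)^i·i - 9(-3)^i - 5 = (-3)^(i+1)(-2(i+1) + 5) - 5,
which is the closed form with r = i+1.
Hence, by induction on r, the claim holds for every r ≥ 1.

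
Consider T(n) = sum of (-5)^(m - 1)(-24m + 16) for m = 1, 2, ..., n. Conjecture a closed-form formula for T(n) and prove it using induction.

T(n) = 2(-5)^n(2n - 1) + 2

We claim T(n) = 2(-5)^n(2n - 1) + 2 for all n ≥ 1.
When n = 1: T(1) = -8, and the closed form gives -8. They agree.
For the inductive step, assume it holds for an arbitrary m ≥ 1, so T(m) = 2(-5)^m(2m - 1) + 2.
Then T(m+1) = T(m) + ((-5)^m(-24m - 8)) = (2(-5)^m(2m - 1) + 2) + ((-5)^m(-24m - 8)).
Simplifying, T(m+1) = -20(-5)^m·m - 10(-5)^m + 2 = 2(-5)^(m+1)(2(m+1) - 1) + 2,
which is the closed form with n = m+1.
Hence, by induction on n, the claim holds for every n ≥ 1.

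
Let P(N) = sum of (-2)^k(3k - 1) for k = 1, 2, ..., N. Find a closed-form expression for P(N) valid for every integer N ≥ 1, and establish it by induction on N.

We claim P(N) = 2(-2)^N·N for all N ≥ 1.
Base step (N = 1): P(1) = -4, and the closed form gives -4. They agree.
Inductive step: assume the claim holds for N = k, so P(k) = 2(-2)^k·k.
Then P(k+1) = P(k) + ((-2)^(k + 1)(3k + 2)) = (2(-2)^k·k) + ((-2)^(k + 1)(3k + 2)).
Simplifying, P(k+1) = (-2)^(k + 2)(-k - 1) = 2(-2)^(k+1)·(k+1),
which is the closed form with N = k+1.
By the principle of mathematical induction, the result holds for all N ≥ 1.

P(N) = 2(-2)^N·N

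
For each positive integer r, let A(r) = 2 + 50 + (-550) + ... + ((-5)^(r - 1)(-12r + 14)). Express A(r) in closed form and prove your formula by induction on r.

We claim A(r) = 2(-5)^r(r - 1) + 2 for all r ≥ 1.
Base step (r = 1): A(1) = 2, and the closed form gives 2. They agree.
Inductive step: assume the claim holds for r = i, so A(i) = 2(-5)^i(i - 1) + 2.
Then A(i+1) = A(i) + ((-5)^i(-12i + 2)) = (2(-5)^i(i - 1) + 2) + ((-5)^i(-12i + 2)).
Simplifying, A(i+1) = -10(-5)^i·i + 2 = 2(-5)^(i+1)((i+1) - 1) + 2,
which is the closed form with r = i+1.
This completes the induction.

A(r) = 2(-5)^r(r - 1) + 2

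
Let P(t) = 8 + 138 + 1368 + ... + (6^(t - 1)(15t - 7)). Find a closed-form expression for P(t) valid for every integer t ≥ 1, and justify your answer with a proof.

We claim P(t) = 6^t(3t - 2) + 2 for all t ≥ 1.
Base case (t = 1): P(1) = 8, and the closed form gives 8. They agree.
For the inductive step, assume it holds for an arbitrary j ≥ 1, so P(j) = 6^j(3j - 2) + 2.
Then P(j+1) = P(j) + (6^j(15j + 8)) = (6^j(3j - 2) + 2) + (6^j(15j + 8)).
Simplifying, P(j+1) = 18·6^j·j + 6·6^j + 2 = 6^(j+1)(3(j+1) - 2) + 2,
which is the closed form with t = j+1.
By induction, the statement is established for all t ≥ 1.

P(t) = 6^t(3t - 2) + 2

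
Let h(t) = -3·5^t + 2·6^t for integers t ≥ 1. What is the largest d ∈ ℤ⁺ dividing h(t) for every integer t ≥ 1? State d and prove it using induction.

Computing the first values: h(1) = -3 and h(2) = -3; gcd(-3, -3) = 3, so d ≤ 3.
We prove 3 | -3·5^t + 2·6^t for all t ≥ 1 by induction on t.
When t = 1: h(1) = -3 = 3·(-1), so 3 | h(1).
Inductive step: suppose the statement holds for some p ≥ 1, i.e. 3 | h(p). Then
h(p+1) − 6·h(p) = (-3·5^(p+1) + 2·6^(p+1)) − 6·(-3·5^p + 2·6^p) = (-3)·5^p·(5 − 6) = (3)·5^p. Since 3 | h(p) by the inductive hypothesis, 3 | 6·h(p); and 3 | 3 since 3 = 3·1. Therefore 3 | h(p+1).
By the principle of mathematical induction, the result holds for all t ≥ 1.
Therefore the largest such d is 3.

d = 3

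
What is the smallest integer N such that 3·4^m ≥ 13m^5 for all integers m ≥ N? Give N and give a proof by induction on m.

At m = 8: 196608 < 425984, so the inequality fails and N ≥ 9. We prove 3·4^m ≥ 13m^5 for all m ≥ 9.
Base case (m = 9): 3·4^m = 786432 and 13m^5 = 767637, so 786432 ≥ 767637.
Inductive step: assume the claim holds for m = j, so 3·4^j ≥ 13j^5.
Then 3·4^(j + 1) = 4·(3·4^j) ≥ 4·(13j^5).
Also, for j ≥ 9 we have 4·(13j^5) ≥ 13(j+1)^5, since 4 ≥ (1 + 1/j)^5 for all j ≥ 9.
Combining, 3·4^(j + 1) ≥ 13(j+1)^5.
This completes the induction.
Hence the smallest such N is 9.

N = 9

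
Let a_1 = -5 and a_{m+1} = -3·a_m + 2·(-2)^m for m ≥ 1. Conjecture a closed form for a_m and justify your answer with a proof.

Computing the first terms: a_1 = -5, a_2 = 11, a_3 = -25. This suggests a_m = -(-2)^(m + 1) - (-3)^(m - 1).
Base case (m = 1): the formula gives -5 = -5 = a_1.
Inductive step: assume the claim holds for m = i, so a_i = -(-2)^(i + 1) - (-3)^(i - 1).
Then a_{i+1} = -3·a_i + 2·(-2)^i = -3·(-(-2)^(i + 1) - (-3)^(i - 1)) + 2·(-2)^i = -(-2)^(i + 2) - (-3)^i = -(-2)^((i+1) + 1) - (-3)^((i+1) - 1),
which is the claimed formula at m = i+1.
By induction, the statement is established for all m ≥ 1.

a_m = -(-2)^(m + 1) - (-3)^(m - 1)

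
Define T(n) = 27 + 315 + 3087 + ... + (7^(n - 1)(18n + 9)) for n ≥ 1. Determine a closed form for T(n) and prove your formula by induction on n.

We claim T(n) = 7^n(3n + 1) - 1 for all n ≥ 1.
Base step (n = 1): T(1) = 27, and the closed form gives 27. They agree.
For the inductive step, assume it holds for an arbitrary m ≥ 1, so T(m) = 7^m(3m + 1) - 1.
Then T(m+1) = T(m) + (7^m(18m + 27)) = (7^m(3m + 1) - 1) + (7^m(18m + 27)).
Simplifying, T(m+1) = 21·7^m·m + 28·7^m - 1 = 7^(m+1)(3(m+1) + 1) - 1,
which is the closed form with n = m+1.
This completes the induction.

T(n) = 7^n(3n + 1) - 1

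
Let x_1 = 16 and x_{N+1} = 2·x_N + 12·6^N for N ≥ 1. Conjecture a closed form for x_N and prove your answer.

x_N = -2^N + 3·6^N

Computing the first terms: x_1 = 16, x_2 = 104, x_3 = 640. This suggests x_N = -2^N + 3·6^N.
For the base case N = 1: the formula gives 16 = 16 = x_1.
Inductive step: assume the claim holds for N = j, so x_j = -2^j + 3·6^j.
Then x_{j+1} = 2·x_j + 12·6^j = 2·(-2^j + 3·6^j) + 12·6^j = -2^(j + 1) + 3·6^(j + 1),
which is the claimed formula at N = j+1.
By induction, the statement is established for all N ≥ 1.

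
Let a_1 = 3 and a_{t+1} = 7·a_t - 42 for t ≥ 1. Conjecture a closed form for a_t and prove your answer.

a_t = -4·7^(t - 1) + 7

Computing the first terms: a_1 = 3, a_2 = -21, a_3 = -189. This suggests a_t = -4·7^(t - 1) + 7.
Base step (t = 1): the formula gives 3 = 3 = a_1.
Inductive step: assume the claim holds for t = m, so a_m = -4·7^(m - 1) + 7.
Then a_{m+1} = 7·a_m - 42 = 7·(-4·7^(m - 1) + 7) - 42 = -4·7^m + 7 = -4·7^((m+1) - 1) + 7,
which is the claimed formula at t = m+1.
Hence, by induction on t, the claim holds for every t ≥ 1.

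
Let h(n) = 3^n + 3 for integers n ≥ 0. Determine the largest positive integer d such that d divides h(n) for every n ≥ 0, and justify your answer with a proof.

d = 2

Computing the first values: h(0) = 4 and h(1) = 6; gcd(4, 6) = 2, so d ≤ 2.
We prove 2 | 3^n + 3 for all n ≥ 0 by induction on n.
Base step (n = 0): h(0) = 4 = 2·(2), so 2 | h(0).
Inductive step: assume the claim holds for n = r, i.e. 2 | h(r). Then
h(r+1) = 3^(r+1) + 3 = 3·(3^r + 3) - 6 = 3·h(r) - 6. The first term is divisible by 2 by the inductive hypothesis, and -6 is divisible by 2. Hence 2 | h(r+1).
Hence, by induction on n, the claim holds for every n ≥ 0.
Therefore the largest such d is 2.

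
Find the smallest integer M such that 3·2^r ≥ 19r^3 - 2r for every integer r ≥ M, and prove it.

M = 15

At r = 14: 49152 < 52108, so the inequality fails and M ≥ 15. We prove 3·2^r ≥ 19r^3 - 2r for all r ≥ 15.
For the base case r = 15: 3·2^r = 98304 and 19r^3 - 2r = 64095, so 98304 ≥ 64095.
Inductive step: assume the claim holds for r = j, so 3·2^j ≥ 19j^3 - 2j.
Then 3·2^(j + 1) = 2·(3·2^j) ≥ 2·(19j^3 - 2j).
Also, for j ≥ 15 we have 2·(19j^3 - 2j) ≥ 19(j+1)^3 - 2(j+1), since 2·(19j^3 - 2j) − (19(j+1)^3 - 2(j+1)) = 19j^3 - 57j^2 - 59j - 17, which is nonnegative for all j ≥ 15.
Combining, 3·2^(j + 1) ≥ 19(j+1)^3 - 2(j+1).
By induction, the statement is established for all r ≥ 15.
Hence the smallest such M is 15.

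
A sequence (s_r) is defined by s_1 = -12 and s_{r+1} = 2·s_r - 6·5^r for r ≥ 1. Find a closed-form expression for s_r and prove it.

s_r = -2^r - 2·5^r

Computing the first terms: s_1 = -12, s_2 = -54, s_3 = -258. This suggests s_r = -2^r - 2·5^r.
Base step (r = 1): the formula gives -12 = -12 = s_1.
Inductive step: assume the claim holds for r = j, so s_j = -2^j - 2·5^j.
Then s_{j+1} = 2·s_j - 6·5^j = 2·(-2^j - 2·5^j) - 6·5^j = -2^(j + 1) - 2·5^(j + 1),
which is the claimed formula at r = j+1.
This completes the induction.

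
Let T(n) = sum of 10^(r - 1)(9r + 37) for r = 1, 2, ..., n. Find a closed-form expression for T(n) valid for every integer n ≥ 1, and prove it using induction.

T(n) = 10^n(n + 4) - 4

We claim T(n) = 10^n(n + 4) - 4 for all n ≥ 1.
For the base case n = 1: T(1) = 46, and the closed form gives 46. They agree.
Inductive step: assume the claim holds for n = r, so T(r) = 10^r(r + 4) - 4.
Then T(r+1) = T(r) + (10^r(9r + 46)) = (10^r(r + 4) - 4) + (10^r(9r + 46)).
Simplifying, T(r+1) = 10·10^r·r + 50·10^r - 4 = 10^(r+1)((r+1) + 4) - 4,
which is the closed form with n = r+1.
Hence, by induction on n, the claim holds for every n ≥ 1.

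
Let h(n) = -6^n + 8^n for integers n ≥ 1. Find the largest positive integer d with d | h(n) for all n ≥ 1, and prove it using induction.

Computing the first values: h(1) = 2 and h(2) = 28; gcd(2, 28) = 2, so d ≤ 2.
We prove 2 | -6^n + 8^n for all n ≥ 1 by induction on n.
For the base case n = 1: h(1) = 2 = 2·(1), so 2 | h(1).
Inductive step: assume the claim holds for n = r, i.e. 2 | h(r). Then
8^{r+1} − 6^{r+1} = 8·8^r − 6·6^r = 8·(8^r − 6^r) + (2)·6^r. The first term is divisible by 2 by the inductive hypothesis, and the second term (2)·6^r is divisible by 2 since 2 | 2. Hence 2 | h(r+1).
By the principle of mathematical induction, the result holds for all n ≥ 1.
Therefore the largest such d is 2.

d = 2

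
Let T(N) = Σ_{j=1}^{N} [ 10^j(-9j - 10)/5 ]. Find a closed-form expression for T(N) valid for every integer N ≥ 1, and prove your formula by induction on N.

We claim T(N) = -2·10^N(N + 1) + 2 for all N ≥ 1.
Base step (N = 1): T(1) = -38, and the closed form gives -38. They agree.
Inductive step: suppose the statement holds for some j ≥ 1, so T(j) = -2·10^j(j + 1) + 2.
Then T(j+1) = T(j) + (10^j(-18j - 38)) = (-2·10^j(j + 1) + 2) + (10^j(-18j - 38)).
Simplifying, T(j+1) = -20·10^j·j - 40·10^j + 2 = -2·10^(j+1)((j+1) + 1) + 2,
which is the closed form with N = j+1.
By induction, the statement is established for all N ≥ 1.

T(N) = -2·10^N(N + 1) + 2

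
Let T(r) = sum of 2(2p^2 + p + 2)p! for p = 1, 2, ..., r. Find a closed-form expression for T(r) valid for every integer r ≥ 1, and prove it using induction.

We claim T(r) = (4r + 2)(r + 1)! - 2 for all r ≥ 1.
Base case (r = 1): T(1) = 10, and the closed form gives 10. They agree.
For the inductive step, assume it holds for an arbitrary p ≥ 1, so T(p) = (4p + 2)(p + 1)! - 2.
Then T(p+1) = T(p) + (2(2p^2 + 5p + 5)(p + 1)!) = ((4p + 2)(p + 1)! - 2) + (2(2p^2 + 5p + 5)(p + 1)!).
Simplifying, T(p+1) = (4(p+1) + 2)((p+1) + 1)! - 2,
which is the closed form with r = p+1.
By induction, the statement is established for all r ≥ 1.

T(r) = (4r + 2)(r + 1)! - 2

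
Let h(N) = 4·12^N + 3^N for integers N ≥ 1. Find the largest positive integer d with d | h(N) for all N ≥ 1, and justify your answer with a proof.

Computing the first values: h(1) = 51 and h(2) = 585; gcd(51, 585) = 3, so d ≤ 3.
We prove 3 | 4·12^N + 3^N for all N ≥ 1 by induction on N.
Base case (N = 1): h(1) = 51 = 3·(17), so 3 | h(1).
Inductive step: assume the claim holds for N = k, i.e. 3 | h(k). Then
h(k+1) − 12·h(k) = (4·12^(k+1) + 3^(k+1)) − 12·(4·12^k + 3^k) = (1)·3^k·(3 − 12) = (-9)·3^k. Since 3 | h(k) by the inductive hypothesis, 3 | 12·h(k); and 3 | -9 since -9 = 3·-3. Therefore 3 | h(k+1).
By induction, the statement is established for all N ≥ 1.
Therefore the largest such d is 3.

d = 3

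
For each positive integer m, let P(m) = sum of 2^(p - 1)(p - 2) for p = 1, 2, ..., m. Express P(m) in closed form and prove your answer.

We claim P(m) = 2^m(m - 3) + 3 for all m ≥ 1.
For the base case m = 1: P(1) = -1, and the closed form gives -1. They agree.
For the inductive step, assume it holds for an arbitrary p ≥ 1, so P(p) = 2^p(p - 3) + 3.
Then P(p+1) = P(p) + (2^p(p - 1)) = (2^p(p - 3) + 3) + (2^p(p - 1)).
Simplifying, P(p+1) = 2^(p + 1)p - 2^(p + 2) + 3 = 2^(p+1)((p+1) - 3) + 3,
which is the closed form with m = p+1.
By the principle of mathematical induction, the result holds for all m ≥ 1.

P(m) = 2^m(m - 3) + 3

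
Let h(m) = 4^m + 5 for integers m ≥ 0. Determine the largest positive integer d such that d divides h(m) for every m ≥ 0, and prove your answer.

d = 3

Computing the first values: h(0) = 6 and h(1) = 9; gcd(6, 9) = 3, so d ≤ 3.
We prove 3 | 4^m + 5 for all m ≥ 0 by induction on m.
When m = 0: h(0) = 6 = 3·(2), so 3 | h(0).
Inductive step: assume the claim holds for m = k, i.e. 3 | h(k). Then
h(k+1) = 4^(k+1) + 5 = 4·(4^k + 5) - 15 = 4·h(k) - 15. The first term is divisible by 3 by the inductive hypothesis, and -15 is divisible by 3. Hence 3 | h(k+1).
Hence, by induction on m, the claim holds for every m ≥ 0.
Therefore the largest such d is 3.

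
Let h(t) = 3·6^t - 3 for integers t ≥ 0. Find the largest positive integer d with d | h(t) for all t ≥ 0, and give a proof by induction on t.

Computing the first values: h(0) = 0 and h(1) = 15; gcd(0, 15) = 15, so d ≤ 15.
We prove 15 | 3·6^t - 3 for all t ≥ 0 by induction on t.
Base step (t = 0): h(0) = 0 = 15·(0), so 15 | h(0).
For the inductive step, assume it holds for an arbitrary k ≥ 0, i.e. 15 | h(k). Then
h(k+1) = 3·6^(k+1) - 3 = 6·(3·6^k - 3) + 15 = 6·h(k) + 15. The first term is divisible by 15 by the inductive hypothesis, and 15 is divisible by 15. Hence 15 | h(k+1).
This completes the induction.
Therefore the largest such d is 15.

d = 15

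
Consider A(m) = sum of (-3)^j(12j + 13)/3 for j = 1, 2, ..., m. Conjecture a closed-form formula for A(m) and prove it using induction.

A(m) = (-3)^m(3m + 4) - 4

We claim A(m) = (-3)^m(3m + 4) - 4 for all m ≥ 1.
Base case (m = 1): A(1) = -25, and the closed form gives -25. They agree.
Suppose the result is true for m = j, so A(j) = (-3)^j(3j + 4) - 4.
Then A(j+1) = A(j) + ((-3)^j(-12j - 25)) = ((-3)^j(3j + 4) - 4) + ((-3)^j(-12j - 25)).
Simplifying, A(j+1) = -9(-3)^j·j - 21(-3)^j - 4 = (-3)^(j+1)(3(j+1) + 4) - 4,
which is the closed form with m = j+1.
This completes the induction.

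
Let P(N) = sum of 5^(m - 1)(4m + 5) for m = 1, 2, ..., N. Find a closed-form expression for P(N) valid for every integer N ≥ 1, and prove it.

P(N) = 5^N(N + 1) - 1

We claim P(N) = 5^N(N + 1) - 1 for all N ≥ 1.
For the base case N = 1: P(1) = 9, and the closed form gives 9. They agree.
For the inductive step, assume it holds for an arbitrary m ≥ 1, so P(m) = 5^m(m + 1) - 1.
Then P(m+1) = P(m) + (5^m(4m + 9)) = (5^m(m + 1) - 1) + (5^m(4m + 9)).
Simplifying, P(m+1) = 5·5^m·m + 10·5^m - 1 = 5^(m+1)((m+1) + 1) - 1,
which is the closed form with N = m+1.
By induction, the statement is established for all N ≥ 1.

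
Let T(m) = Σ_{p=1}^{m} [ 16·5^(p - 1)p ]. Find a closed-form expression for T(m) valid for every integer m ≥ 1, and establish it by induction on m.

We claim T(m) = 5^m(4m - 1) + 1 for all m ≥ 1.
Base case (m = 1): T(1) = 16, and the closed form gives 16. They agree.
Inductive step: suppose the statement holds for some p ≥ 1, so T(p) = 5^p(4p - 1) + 1.
Then T(p+1) = T(p) + (16·5^p(p + 1)) = (5^p(4p - 1) + 1) + (16·5^p(p + 1)).
Simplifying, T(p+1) = 20·5^p·p + 15·5^p + 1 = 5^(p+1)(4(p+1) - 1) + 1,
which is the closed form with m = p+1.
Hence, by induction on m, the claim holds for every m ≥ 1.

T(m) = 5^m(4m - 1) + 1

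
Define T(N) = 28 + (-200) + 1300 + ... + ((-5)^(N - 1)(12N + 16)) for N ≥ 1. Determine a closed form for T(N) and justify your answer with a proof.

T(N) = -(-5)^N(2N + 3) + 3

We claim T(N) = -(-5)^N(2N + 3) + 3 for all N ≥ 1.
When N = 1: T(1) = 28, and the closed form gives 28. They agree.
Inductive step: assume the claim holds for N = p, so T(p) = -(-5)^p(2p + 3) + 3.
Then T(p+1) = T(p) + ((-5)^p(12p + 28)) = (-(-5)^p(2p + 3) + 3) + ((-5)^p(12p + 28)).
Simplifying, T(p+1) = 10(-5)^p·p + 25(-5)^p + 3 = -(-5)^(p+1)(2(p+1) + 3) + 3,
which is the closed form with N = p+1.
By the principle of mathematical induction, the result holds for all N ≥ 1.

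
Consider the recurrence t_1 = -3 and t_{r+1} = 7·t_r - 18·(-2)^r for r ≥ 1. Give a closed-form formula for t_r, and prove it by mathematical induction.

Computing the first terms: t_1 = -3, t_2 = 15, t_3 = 33. This suggests t_r = -(-2)^(r + 1) + 7^(r - 1).
Base step (r = 1): the formula gives -3 = -3 = t_1.
Inductive step: suppose the statement holds for some k ≥ 1, so t_k = -(-2)^(k + 1) + 7^(k - 1).
Then t_{k+1} = 7·t_k - 18·(-2)^k = 7·(-(-2)^(k + 1) + 7^(k - 1)) - 18·(-2)^k = -(-2)^(k + 2) + 7^k = -(-2)^((k+1) + 1) + 7^((k+1) - 1),
which is the claimed formula at r = k+1.
Hence, by induction on r, the claim holds for every r ≥ 1.

t_r = -(-2)^(r + 1) + 7^(r - 1)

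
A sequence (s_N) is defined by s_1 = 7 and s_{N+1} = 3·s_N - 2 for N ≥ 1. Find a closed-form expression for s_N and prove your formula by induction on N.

s_N = 2·3^N + 1

Computing the first terms: s_1 = 7, s_2 = 19, s_3 = 55. This suggests s_N = 2·3^N + 1.
For the base case N = 1: the formula gives 7 = 7 = s_1.
Suppose the result is true for N = r, so s_r = 2·3^r + 1.
Then s_{r+1} = 3·s_r - 2 = 3·(2·3^r + 1) - 2 = 2·3^(r + 1) + 1,
which is the claimed formula at N = r+1.
By induction, the statement is established for all N ≥ 1.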